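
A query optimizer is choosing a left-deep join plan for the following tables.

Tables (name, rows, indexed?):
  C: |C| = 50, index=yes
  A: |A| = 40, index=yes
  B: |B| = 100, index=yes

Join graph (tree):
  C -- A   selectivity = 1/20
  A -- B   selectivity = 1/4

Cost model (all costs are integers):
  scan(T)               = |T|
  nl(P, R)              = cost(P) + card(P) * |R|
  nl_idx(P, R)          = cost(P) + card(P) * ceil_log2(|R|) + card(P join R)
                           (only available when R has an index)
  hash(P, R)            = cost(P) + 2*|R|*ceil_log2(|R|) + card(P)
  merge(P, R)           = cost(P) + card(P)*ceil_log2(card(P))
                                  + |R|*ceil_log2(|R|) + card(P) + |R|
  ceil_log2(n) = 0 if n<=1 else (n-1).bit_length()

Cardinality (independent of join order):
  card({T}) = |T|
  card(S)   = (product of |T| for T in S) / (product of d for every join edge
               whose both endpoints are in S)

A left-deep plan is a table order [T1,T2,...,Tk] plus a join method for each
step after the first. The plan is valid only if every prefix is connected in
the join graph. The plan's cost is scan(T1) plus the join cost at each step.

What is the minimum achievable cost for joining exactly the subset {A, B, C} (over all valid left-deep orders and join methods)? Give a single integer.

Selinger DP over subsets of {A,B,C}:
  {C}: scan cost=50, card=50
  {A}: scan cost=40, card=40
  {B}: scan cost=100, card=100
  {AC}: card=100; try (C,nl_idx)→380, (A,nl_idx)→450, (A,hash)→580, (C,merge)→670, (C,hash)→680, (A,merge)→680 …(+2); best=380 via (C,nl_idx)
  {AB}: card=1000; try (A,hash)→680, (B,merge)→1120, (A,merge)→1180, (B,nl_idx)→1320, (B,hash)→1480, (A,nl_idx)→1700 …(+2); best=680 via (A,hash)
  {ABC}: card=2500; try (B,hash)→1880, (B,merge)→1980, (C,hash)→2280, (B,nl_idx)→3580, (C,nl_idx)→9180, (B,nl)→10380 …(+2); best=1880 via (B,hash)

1880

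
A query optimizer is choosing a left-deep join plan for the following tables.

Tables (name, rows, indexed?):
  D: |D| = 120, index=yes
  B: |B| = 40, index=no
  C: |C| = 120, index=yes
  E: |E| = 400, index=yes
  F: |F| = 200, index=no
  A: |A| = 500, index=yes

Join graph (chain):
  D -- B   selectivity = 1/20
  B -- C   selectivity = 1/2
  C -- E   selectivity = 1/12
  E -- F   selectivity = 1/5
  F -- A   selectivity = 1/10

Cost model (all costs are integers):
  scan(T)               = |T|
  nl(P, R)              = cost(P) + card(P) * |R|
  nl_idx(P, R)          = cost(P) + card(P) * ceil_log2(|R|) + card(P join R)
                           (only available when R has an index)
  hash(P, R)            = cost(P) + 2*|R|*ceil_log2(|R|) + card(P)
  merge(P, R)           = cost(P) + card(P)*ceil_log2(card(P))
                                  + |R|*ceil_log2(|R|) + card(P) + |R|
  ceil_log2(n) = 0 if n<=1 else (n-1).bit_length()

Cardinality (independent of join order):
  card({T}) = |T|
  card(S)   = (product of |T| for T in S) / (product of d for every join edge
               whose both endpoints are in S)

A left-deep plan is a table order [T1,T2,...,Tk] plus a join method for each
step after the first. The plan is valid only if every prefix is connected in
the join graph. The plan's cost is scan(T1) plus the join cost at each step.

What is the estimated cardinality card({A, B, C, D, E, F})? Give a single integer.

Tables in S: A(500), B(40), C(120), D(120), E(400), F(200)
Edges inside S: D-B(d=20), B-C(d=2), C-E(d=12), E-F(d=5), F-A(d=10)
numerator = 500 * 40 * 120 * 120 * 400 * 200 = 23040000000000
denominator = 20 * 2 * 12 * 5 * 10 = 24000
card(S) = 23040000000000 / 24000 = 960000000

960000000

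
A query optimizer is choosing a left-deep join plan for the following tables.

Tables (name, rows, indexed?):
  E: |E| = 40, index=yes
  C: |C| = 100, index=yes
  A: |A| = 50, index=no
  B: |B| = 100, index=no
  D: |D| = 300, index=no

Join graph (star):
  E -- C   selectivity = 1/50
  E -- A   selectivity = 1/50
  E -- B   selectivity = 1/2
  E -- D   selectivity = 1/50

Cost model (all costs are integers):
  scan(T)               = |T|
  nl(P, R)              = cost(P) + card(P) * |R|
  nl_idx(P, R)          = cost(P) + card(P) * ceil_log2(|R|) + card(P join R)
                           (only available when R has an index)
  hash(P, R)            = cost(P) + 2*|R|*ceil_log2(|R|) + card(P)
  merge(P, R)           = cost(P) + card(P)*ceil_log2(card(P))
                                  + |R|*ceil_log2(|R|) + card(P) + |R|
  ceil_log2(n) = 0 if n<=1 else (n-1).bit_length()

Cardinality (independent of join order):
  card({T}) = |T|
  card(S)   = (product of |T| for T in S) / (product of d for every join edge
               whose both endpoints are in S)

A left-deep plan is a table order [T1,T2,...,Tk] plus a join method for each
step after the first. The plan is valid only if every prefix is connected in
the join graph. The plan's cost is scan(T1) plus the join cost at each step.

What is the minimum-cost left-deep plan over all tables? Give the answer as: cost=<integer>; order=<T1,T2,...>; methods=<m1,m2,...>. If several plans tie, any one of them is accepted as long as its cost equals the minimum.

cost=5440; order=D,E,A,C,B; methods=hash,hash,hash,hash

Selinger DP (subsets sized 1..n):
  {E}: scan cost=40, card=40
  {C}: scan cost=100, card=100
  {A}: scan cost=50, card=50
  {B}: scan cost=100, card=100
  {D}: scan cost=300, card=300
  {CE}: card=80; try (C,nl_idx)→400, (E,hash)→680, (E,nl_idx)→780, (C,merge)→1120, (E,merge)→1180, (C,hash)→1480 …(+2); best=400 via (C,nl_idx)
  {AE}: card=40; try (E,nl_idx)→390, (E,hash)→580, (A,merge)→670, (E,merge)→680, (A,hash)→680, (A,nl)→2040 …(+1); best=390 via (E,nl_idx)
  {BE}: card=2000; try (E,hash)→680, (B,merge)→1120, (E,merge)→1180, (B,hash)→1480, (E,nl_idx)→2700, (B,nl)→4040 …(+1); best=680 via (E,hash)
  {DE}: card=240; try (E,hash)→1080, (E,nl_idx)→2340, (D,merge)→3320, (E,merge)→3580, (D,hash)→5480, (D,nl)→12040 …(+1); best=1080 via (E,hash)
  {ACE}: card=80; try (C,nl_idx)→750, (A,hash)→1080, (A,merge)→1390, (C,merge)→1470, (C,hash)→1830, (C,nl)→4390 …(+1); best=750 via (C,nl_idx)
  {BCE}: card=4000; try (B,merge)→1840, (B,hash)→1880, (C,hash)→4080, (B,nl)→8400, (C,nl_idx)→18680, (C,merge)→25480 …(+1); best=1840 via (B,merge)
  {CDE}: card=480; try (C,hash)→2720, (C,nl_idx)→3240, (D,merge)→4040, (C,merge)→4040, (D,hash)→5880, (D,nl)→24400 …(+1); best=2720 via (C,hash)
  {ABE}: card=2000; try (B,merge)→1470, (B,hash)→1830, (A,hash)→3280, (B,nl)→4390, (A,merge)→25030, (A,nl)→100680; best=1470 via (B,merge)
  {ADE}: card=240; try (A,hash)→1920, (A,merge)→3590, (D,merge)→3670, (D,hash)→5830, (D,nl)→12390, (A,nl)→13080; best=1920 via (A,hash)
  {BDE}: card=12000; try (B,hash)→2720, (B,merge)→4040, (D,hash)→8080, (B,nl)→25080, (D,merge)→27680, (D,nl)→600680; best=2720 via (B,hash)
  {ABCE}: card=4000; try (B,merge)→2190, (B,hash)→2230, (C,hash)→4870, (A,hash)→6440, (B,nl)→8750, (C,nl_idx)→19470 …(+4); best=2190 via (B,merge)
  {ACDE}: card=480; try (C,hash)→3560, (A,hash)→3800, (C,nl_idx)→4080, (D,merge)→4390, (C,merge)→4880, (D,hash)→6230 …(+4); best=3560 via (C,hash)
  {BCDE}: card=24000; try (B,hash)→4600, (B,merge)→8320, (D,hash)→11240, (C,hash)→16120, (B,nl)→50720, (D,merge)→56840 …(+4); best=4600 via (B,hash)
  {ABDE}: card=12000; try (B,hash)→3560, (B,merge)→4880, (D,hash)→8870, (A,hash)→15320, (B,nl)→25920, (D,merge)→28470 …(+3); best=3560 via (B,hash)
  {ABCDE}: card=24000; try (B,hash)→5440, (B,merge)→9160, (D,hash)→11590, (C,hash)→16960, (A,hash)→29200, (B,nl)→51560 …(+7); best=5440 via (B,hash)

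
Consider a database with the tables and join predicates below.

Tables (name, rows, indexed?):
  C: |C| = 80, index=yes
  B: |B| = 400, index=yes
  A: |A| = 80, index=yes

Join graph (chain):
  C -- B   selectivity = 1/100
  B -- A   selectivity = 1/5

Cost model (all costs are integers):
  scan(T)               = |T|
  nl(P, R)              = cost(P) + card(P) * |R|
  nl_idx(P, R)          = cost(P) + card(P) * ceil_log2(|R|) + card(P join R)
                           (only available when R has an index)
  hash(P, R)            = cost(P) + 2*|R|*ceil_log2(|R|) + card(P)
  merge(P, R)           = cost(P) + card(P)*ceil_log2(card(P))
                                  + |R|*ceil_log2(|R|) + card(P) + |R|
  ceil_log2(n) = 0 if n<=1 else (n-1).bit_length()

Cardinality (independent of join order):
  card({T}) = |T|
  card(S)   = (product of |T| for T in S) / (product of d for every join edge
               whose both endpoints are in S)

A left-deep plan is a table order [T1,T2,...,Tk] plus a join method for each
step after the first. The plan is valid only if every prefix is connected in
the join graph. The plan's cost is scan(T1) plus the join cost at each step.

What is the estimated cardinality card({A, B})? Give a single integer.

6400

Tables in S: A(80), B(400)
Edges inside S: B-A(d=5)
numerator = 80 * 400 = 32000
denominator = 5 = 5
card(S) = 32000 / 5 = 6400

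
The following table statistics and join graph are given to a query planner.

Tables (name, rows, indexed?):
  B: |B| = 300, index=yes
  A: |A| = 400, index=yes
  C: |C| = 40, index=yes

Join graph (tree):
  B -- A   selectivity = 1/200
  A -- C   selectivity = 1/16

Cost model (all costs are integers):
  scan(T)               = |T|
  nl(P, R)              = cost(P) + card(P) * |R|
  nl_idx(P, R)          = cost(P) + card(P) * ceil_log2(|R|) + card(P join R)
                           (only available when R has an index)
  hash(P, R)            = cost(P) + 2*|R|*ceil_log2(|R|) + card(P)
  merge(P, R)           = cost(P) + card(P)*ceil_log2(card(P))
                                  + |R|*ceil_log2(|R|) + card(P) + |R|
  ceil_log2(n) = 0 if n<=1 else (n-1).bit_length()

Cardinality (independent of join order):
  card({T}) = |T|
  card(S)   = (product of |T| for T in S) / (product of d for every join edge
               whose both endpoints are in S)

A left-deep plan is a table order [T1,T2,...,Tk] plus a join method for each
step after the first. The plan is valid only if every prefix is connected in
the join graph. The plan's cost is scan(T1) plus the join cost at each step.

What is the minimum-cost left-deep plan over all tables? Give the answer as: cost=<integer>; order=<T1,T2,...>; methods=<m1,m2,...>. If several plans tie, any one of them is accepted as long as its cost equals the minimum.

Selinger DP (subsets sized 1..n):
  {B}: scan cost=300, card=300
  {A}: scan cost=400, card=400
  {C}: scan cost=40, card=40
  {AB}: card=600; try (A,nl_idx)→3600, (B,nl_idx)→4600, (B,hash)→6200, (A,merge)→7300, (B,merge)→7400, (A,hash)→7800 …(+2); best=3600 via (A,nl_idx)
  {AC}: card=1000; try (C,hash)→1280, (A,nl_idx)→1400, (C,nl_idx)→3800, (A,merge)→4320, (C,merge)→4680, (A,hash)→7280 …(+2); best=1280 via (C,hash)
  {ABC}: card=1500; try (C,hash)→4680, (B,hash)→7680, (C,nl_idx)→8700, (C,merge)→10480, (B,nl_idx)→11780, (B,merge)→15280 …(+2); best=4680 via (C,hash)

cost=4680; order=B,A,C; methods=nl_idx,hash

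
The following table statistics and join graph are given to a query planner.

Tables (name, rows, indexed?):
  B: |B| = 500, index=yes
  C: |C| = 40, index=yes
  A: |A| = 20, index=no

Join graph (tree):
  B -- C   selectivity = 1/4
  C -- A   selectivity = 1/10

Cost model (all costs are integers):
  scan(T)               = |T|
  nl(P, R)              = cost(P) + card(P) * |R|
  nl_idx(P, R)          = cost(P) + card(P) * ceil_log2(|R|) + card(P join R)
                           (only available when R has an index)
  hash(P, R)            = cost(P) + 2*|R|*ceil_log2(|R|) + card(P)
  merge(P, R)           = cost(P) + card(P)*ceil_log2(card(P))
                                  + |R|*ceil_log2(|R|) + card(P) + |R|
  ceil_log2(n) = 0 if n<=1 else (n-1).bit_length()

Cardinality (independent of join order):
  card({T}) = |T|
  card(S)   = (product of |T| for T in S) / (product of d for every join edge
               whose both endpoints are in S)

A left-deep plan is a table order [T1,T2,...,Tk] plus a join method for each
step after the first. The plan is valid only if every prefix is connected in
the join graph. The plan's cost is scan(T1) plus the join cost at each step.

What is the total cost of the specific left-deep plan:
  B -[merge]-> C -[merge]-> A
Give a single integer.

step 1: scan B: cost=500, card=500
step 2: join C via merge
    card(P join C) = 500*40/(4) = 5000
    cost = 500 + 500*9 + 40*6 + 500 + 40 = 5780
step 3: join A via merge
    card(P join A) = 5000*20/(10) = 10000
    cost = 5780 + 5000*13 + 20*5 + 5000 + 20 = 75900

75900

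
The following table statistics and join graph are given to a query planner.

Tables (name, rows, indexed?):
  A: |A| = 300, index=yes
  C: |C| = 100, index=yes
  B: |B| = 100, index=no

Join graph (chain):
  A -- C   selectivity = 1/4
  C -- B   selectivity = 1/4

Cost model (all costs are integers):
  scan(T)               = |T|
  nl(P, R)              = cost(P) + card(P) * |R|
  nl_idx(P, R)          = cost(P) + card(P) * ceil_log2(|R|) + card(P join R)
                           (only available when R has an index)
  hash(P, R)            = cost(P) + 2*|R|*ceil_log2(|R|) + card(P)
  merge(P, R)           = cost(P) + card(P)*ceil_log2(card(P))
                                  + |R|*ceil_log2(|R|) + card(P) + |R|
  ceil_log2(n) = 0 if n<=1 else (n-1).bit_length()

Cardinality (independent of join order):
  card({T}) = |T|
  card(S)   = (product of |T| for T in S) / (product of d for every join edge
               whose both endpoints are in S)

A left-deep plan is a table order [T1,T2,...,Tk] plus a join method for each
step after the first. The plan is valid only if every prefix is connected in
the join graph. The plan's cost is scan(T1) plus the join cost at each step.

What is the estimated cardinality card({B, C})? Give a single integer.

2500

Tables in S: B(100), C(100)
Edges inside S: C-B(d=4)
numerator = 100 * 100 = 10000
denominator = 4 = 4
card(S) = 10000 / 4 = 2500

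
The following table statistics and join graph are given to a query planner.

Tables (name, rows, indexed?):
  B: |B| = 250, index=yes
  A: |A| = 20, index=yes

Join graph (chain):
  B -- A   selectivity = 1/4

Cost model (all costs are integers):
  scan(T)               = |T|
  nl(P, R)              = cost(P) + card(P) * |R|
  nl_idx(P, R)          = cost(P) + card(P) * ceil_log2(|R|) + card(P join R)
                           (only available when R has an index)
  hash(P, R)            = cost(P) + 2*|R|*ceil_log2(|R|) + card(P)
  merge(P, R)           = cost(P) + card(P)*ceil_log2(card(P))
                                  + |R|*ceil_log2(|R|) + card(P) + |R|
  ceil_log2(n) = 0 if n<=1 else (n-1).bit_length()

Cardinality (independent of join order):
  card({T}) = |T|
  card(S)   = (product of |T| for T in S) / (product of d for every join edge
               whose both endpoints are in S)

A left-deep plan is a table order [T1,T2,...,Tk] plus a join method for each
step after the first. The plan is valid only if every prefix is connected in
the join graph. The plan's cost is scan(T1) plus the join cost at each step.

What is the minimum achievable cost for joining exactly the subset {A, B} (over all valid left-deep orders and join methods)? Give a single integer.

700

Selinger DP over subsets of {A,B}:
  {B}: scan cost=250, card=250
  {A}: scan cost=20, card=20
  {AB}: card=1250; try (A,hash)→700, (B,nl_idx)→1430, (B,merge)→2390, (A,merge)→2620, (A,nl_idx)→2750, (B,hash)→4040 …(+2); best=700 via (A,hash)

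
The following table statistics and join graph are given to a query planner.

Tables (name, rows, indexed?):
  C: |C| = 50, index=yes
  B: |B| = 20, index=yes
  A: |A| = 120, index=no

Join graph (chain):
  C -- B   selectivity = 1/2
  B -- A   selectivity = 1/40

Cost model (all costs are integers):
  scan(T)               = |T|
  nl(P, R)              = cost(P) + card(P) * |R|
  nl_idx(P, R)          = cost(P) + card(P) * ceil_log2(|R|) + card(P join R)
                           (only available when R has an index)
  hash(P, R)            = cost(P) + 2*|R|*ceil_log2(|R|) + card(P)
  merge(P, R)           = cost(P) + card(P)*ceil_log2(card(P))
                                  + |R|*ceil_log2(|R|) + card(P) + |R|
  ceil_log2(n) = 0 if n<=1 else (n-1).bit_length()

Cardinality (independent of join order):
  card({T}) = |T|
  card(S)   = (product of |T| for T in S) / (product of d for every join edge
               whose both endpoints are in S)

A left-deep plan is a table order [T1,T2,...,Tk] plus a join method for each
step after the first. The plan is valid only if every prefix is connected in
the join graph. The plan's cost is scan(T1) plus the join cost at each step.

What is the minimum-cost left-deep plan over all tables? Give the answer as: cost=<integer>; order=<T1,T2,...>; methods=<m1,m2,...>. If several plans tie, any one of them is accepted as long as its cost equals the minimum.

cost=1100; order=A,B,C; methods=hash,hash

Selinger DP (subsets sized 1..n):
  {C}: scan cost=50, card=50
  {B}: scan cost=20, card=20
  {A}: scan cost=120, card=120
  {BC}: card=500; try (B,hash)→300, (C,merge)→490, (B,merge)→520, (C,hash)→640, (C,nl_idx)→640, (B,nl_idx)→800 …(+2); best=300 via (B,hash)
  {AB}: card=60; try (B,hash)→440, (B,nl_idx)→780, (A,merge)→1100, (B,merge)→1200, (A,hash)→1720, (A,nl)→2420 …(+1); best=440 via (B,hash)
  {ABC}: card=1500; try (C,hash)→1100, (C,merge)→1210, (C,nl_idx)→2300, (A,hash)→2480, (C,nl)→3440, (A,merge)→6260 …(+1); best=1100 via (C,hash)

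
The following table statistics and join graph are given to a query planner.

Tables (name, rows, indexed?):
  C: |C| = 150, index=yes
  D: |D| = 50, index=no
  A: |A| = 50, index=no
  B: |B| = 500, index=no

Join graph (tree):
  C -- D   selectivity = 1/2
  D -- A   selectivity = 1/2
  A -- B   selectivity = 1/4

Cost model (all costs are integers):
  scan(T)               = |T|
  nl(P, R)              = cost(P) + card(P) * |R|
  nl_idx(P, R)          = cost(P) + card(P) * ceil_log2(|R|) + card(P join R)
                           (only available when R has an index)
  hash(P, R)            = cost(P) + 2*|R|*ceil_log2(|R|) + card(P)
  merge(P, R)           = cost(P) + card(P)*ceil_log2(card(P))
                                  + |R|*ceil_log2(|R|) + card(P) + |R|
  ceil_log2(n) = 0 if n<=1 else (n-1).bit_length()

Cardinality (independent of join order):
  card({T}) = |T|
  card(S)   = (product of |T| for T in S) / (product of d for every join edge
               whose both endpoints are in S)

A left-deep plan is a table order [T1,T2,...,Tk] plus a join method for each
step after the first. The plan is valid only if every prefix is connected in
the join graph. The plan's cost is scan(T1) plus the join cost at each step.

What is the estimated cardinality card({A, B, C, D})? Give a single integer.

Tables in S: A(50), B(500), C(150), D(50)
Edges inside S: C-D(d=2), D-A(d=2), A-B(d=4)
numerator = 50 * 500 * 150 * 50 = 187500000
denominator = 2 * 2 * 4 = 16
card(S) = 187500000 / 16 = 11718750

11718750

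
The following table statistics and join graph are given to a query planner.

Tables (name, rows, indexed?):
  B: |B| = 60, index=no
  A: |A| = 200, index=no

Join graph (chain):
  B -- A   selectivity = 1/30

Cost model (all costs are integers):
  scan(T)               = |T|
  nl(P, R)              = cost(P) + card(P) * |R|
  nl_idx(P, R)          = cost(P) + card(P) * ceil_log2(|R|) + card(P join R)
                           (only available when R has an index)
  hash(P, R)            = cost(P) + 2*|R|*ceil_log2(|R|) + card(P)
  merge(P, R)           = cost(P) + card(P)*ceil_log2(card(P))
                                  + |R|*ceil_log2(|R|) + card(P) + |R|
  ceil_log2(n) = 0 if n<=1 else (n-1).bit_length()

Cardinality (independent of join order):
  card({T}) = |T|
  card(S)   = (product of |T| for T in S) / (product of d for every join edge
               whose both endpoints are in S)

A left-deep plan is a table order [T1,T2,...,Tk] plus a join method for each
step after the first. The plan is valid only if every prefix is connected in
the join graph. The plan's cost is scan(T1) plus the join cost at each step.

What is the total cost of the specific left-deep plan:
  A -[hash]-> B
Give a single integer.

1120

step 1: scan A: cost=200, card=200
step 2: join B via hash
    card(P join B) = 200*60/(30) = 400
    cost = 200 + 2*60*6 + 200 = 1120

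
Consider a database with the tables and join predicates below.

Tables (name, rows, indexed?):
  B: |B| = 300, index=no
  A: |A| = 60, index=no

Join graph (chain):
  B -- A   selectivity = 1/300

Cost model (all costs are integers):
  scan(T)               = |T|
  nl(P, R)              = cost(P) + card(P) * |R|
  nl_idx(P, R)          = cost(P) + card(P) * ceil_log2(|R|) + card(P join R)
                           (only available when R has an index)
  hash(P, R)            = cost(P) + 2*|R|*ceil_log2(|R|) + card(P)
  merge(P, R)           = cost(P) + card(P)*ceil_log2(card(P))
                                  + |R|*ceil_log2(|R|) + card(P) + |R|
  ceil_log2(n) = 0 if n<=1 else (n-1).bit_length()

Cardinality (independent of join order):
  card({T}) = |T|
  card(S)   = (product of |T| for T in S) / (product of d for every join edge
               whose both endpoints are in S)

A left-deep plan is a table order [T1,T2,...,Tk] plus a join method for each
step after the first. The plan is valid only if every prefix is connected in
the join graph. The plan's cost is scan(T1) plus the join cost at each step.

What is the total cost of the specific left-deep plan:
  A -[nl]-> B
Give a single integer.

18060

step 1: scan A: cost=60, card=60
step 2: join B via nl
    card(P join B) = 60*300/(300) = 60
    cost = 60 + 60*300 = 18060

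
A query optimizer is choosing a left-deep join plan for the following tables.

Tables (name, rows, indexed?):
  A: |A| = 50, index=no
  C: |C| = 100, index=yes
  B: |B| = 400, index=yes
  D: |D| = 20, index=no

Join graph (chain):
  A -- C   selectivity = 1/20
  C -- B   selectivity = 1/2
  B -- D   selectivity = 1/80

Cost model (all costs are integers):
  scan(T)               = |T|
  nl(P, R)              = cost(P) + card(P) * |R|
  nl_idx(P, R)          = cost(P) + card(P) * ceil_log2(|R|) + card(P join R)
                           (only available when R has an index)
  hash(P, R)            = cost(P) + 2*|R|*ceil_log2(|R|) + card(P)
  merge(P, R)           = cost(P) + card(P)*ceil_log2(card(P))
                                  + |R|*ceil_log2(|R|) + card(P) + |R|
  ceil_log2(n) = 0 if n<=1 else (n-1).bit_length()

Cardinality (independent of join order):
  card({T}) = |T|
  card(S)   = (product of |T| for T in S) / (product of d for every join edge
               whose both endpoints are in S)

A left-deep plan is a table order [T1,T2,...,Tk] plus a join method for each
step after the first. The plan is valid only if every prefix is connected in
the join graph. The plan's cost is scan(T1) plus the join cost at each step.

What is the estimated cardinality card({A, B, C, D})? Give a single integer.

12500

Tables in S: A(50), B(400), C(100), D(20)
Edges inside S: A-C(d=20), C-B(d=2), B-D(d=80)
numerator = 50 * 400 * 100 * 20 = 40000000
denominator = 20 * 2 * 80 = 3200
card(S) = 40000000 / 3200 = 12500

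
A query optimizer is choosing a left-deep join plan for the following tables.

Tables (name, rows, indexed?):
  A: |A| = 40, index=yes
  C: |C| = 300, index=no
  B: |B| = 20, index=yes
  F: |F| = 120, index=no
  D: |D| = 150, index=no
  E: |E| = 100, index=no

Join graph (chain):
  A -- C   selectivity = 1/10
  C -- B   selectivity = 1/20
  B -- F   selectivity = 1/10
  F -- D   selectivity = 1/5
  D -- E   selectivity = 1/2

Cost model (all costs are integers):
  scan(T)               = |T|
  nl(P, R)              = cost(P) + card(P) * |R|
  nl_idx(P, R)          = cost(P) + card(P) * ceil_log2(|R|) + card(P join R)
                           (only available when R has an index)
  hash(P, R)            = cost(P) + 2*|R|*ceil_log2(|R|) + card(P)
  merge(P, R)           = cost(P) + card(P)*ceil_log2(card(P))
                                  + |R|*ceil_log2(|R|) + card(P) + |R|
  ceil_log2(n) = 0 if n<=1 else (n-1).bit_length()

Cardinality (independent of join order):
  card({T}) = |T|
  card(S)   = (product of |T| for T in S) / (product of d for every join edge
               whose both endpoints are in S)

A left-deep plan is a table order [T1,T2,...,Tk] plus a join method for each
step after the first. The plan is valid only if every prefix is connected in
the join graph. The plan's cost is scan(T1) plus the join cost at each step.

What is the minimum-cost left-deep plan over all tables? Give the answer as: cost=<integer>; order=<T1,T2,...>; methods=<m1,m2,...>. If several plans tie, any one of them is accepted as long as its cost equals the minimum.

cost=454660; order=C,B,A,F,D,E; methods=hash,hash,hash,hash,hash

Selinger DP (subsets sized 1..n):
  {A}: scan cost=40, card=40
  {C}: scan cost=300, card=300
  {B}: scan cost=20, card=20
  {F}: scan cost=120, card=120
  {D}: scan cost=150, card=150
  {E}: scan cost=100, card=100
  {AC}: card=1200; try (A,hash)→1080, (A,nl_idx)→3300, (C,merge)→3320, (A,merge)→3580, (C,hash)→5480, (C,nl)→12040 …(+1); best=1080 via (A,hash)
  {BC}: card=300; try (B,hash)→800, (B,nl_idx)→2100, (C,merge)→3140, (B,merge)→3420, (C,hash)→5440, (C,nl)→6020 …(+1); best=800 via (B,hash)
  {BF}: card=240; try (B,hash)→440, (B,nl_idx)→960, (F,merge)→1100, (B,merge)→1200, (F,hash)→1720, (F,nl)→2420 …(+1); best=440 via (B,hash)
  {DF}: card=3600; try (F,hash)→1980, (D,merge)→2430, (F,merge)→2460, (D,hash)→2640, (D,nl)→18120, (F,nl)→18150; best=1980 via (F,hash)
  {DE}: card=7500; try (E,hash)→1700, (D,merge)→2250, (E,merge)→2300, (D,hash)→2600, (D,nl)→15100, (E,nl)→15150; best=1700 via (E,hash)
  {ABC}: card=1200; try (A,hash)→1580, (B,hash)→2480, (A,nl_idx)→3800, (A,merge)→4080, (B,nl_idx)→8280, (A,nl)→12800 …(+2); best=1580 via (A,hash)
  {BCF}: card=3600; try (F,hash)→2780, (F,merge)→4760, (C,merge)→5600, (C,hash)→6080, (F,nl)→36800, (C,nl)→72440; best=2780 via (F,hash)
  {BDF}: card=7200; try (D,hash)→3080, (D,merge)→3950, (B,hash)→5780, (B,nl_idx)→27180, (D,nl)→36440, (B,merge)→48900 …(+1); best=3080 via (D,hash)
  {DEF}: card=180000; try (E,hash)→6980, (F,hash)→10880, (E,merge)→49580, (F,merge)→107660, (E,nl)→361980, (F,nl)→901700; best=6980 via (E,hash)
  {ABCF}: card=14400; try (F,hash)→4460, (A,hash)→6860, (F,merge)→16940, (A,nl_idx)→38780, (A,merge)→49860, (F,nl)→145580 …(+1); best=4460 via (F,hash)
  {BCDF}: card=108000; try (D,hash)→8780, (C,hash)→15680, (D,merge)→50930, (C,merge)→106880, (D,nl)→542780, (C,nl)→2163080; best=8780 via (D,hash)
  {BDEF}: card=360000; try (E,hash)→11680, (E,merge)→104680, (B,hash)→187180, (E,nl)→723080, (B,nl_idx)→1266980, (B,merge)→3427100 …(+1); best=11680 via (E,hash)
  {ABCDF}: card=432000; try (D,hash)→21260, (A,hash)→117260, (D,merge)→221810, (A,nl_idx)→1088780, (A,merge)→1953060, (D,nl)→2164460 …(+1); best=21260 via (D,hash)
  {BCDEF}: card=5400000; try (E,hash)→118180, (C,hash)→377080, (E,merge)→1953580, (C,merge)→7214680, (E,nl)→10808780, (C,nl)→108011680; best=118180 via (E,hash)
  {ABCDEF}: card=21600000; try (E,hash)→454660, (A,hash)→5518660, (E,merge)→8662060, (E,nl)→43221260, (A,nl_idx)→54118180, (A,merge)→129718460 …(+1); best=454660 via (E,hash)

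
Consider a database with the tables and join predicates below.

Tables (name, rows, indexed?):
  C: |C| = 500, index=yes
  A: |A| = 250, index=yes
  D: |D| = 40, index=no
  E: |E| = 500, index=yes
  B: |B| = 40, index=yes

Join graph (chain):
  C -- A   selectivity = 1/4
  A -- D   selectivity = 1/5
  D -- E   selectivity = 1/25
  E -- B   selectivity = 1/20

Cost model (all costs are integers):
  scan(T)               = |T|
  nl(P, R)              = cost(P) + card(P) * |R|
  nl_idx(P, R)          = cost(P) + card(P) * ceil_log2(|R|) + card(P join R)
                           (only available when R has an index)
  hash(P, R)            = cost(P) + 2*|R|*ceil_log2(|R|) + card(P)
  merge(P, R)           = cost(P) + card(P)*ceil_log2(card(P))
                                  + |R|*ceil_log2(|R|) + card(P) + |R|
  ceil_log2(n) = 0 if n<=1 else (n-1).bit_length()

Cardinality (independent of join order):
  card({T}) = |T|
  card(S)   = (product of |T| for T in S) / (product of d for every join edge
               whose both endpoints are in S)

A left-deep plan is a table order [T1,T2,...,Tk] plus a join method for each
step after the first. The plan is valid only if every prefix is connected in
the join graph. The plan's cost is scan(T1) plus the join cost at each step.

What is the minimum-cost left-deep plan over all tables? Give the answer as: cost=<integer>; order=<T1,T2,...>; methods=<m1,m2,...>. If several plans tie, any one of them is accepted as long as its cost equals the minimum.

Selinger DP (subsets sized 1..n):
  {C}: scan cost=500, card=500
  {A}: scan cost=250, card=250
  {D}: scan cost=40, card=40
  {E}: scan cost=500, card=500
  {B}: scan cost=40, card=40
  {AC}: card=31250; try (A,hash)→5000, (C,merge)→7500, (A,merge)→7750, (C,hash)→9500, (C,nl_idx)→33750, (A,nl_idx)→35750 …(+2); best=5000 via (A,hash)
  {AD}: card=2000; try (D,hash)→980, (A,nl_idx)→2360, (A,merge)→2570, (D,merge)→2780, (A,hash)→4080, (A,nl)→10040 …(+1); best=980 via (D,hash)
  {DE}: card=800; try (E,nl_idx)→1200, (D,hash)→1480, (E,merge)→5320, (D,merge)→5780, (E,hash)→9080, (E,nl)→20040 …(+1); best=1200 via (E,nl_idx)
  {BE}: card=1000; try (E,nl_idx)→1400, (B,hash)→1480, (B,nl_idx)→4500, (E,merge)→5320, (B,merge)→5780, (E,hash)→9080 …(+2); best=1400 via (E,nl_idx)
  {ACD}: card=250000; try (C,hash)→11980, (C,merge)→29980, (D,hash)→36730, (C,nl_idx)→268980, (D,merge)→505280, (C,nl)→1000980 …(+1); best=11980 via (C,hash)
  {ADE}: card=40000; try (A,hash)→6000, (E,hash)→11980, (A,merge)→12250, (E,merge)→29980, (A,nl_idx)→47600, (E,nl_idx)→58980 …(+2); best=6000 via (A,hash)
  {BDE}: card=1600; try (B,hash)→2480, (D,hash)→2880, (B,nl_idx)→7600, (B,merge)→10280, (D,merge)→12680, (B,nl)→33200 …(+1); best=2480 via (B,hash)
  {ACDE}: card=5000000; try (C,hash)→55000, (E,hash)→270980, (C,merge)→691000, (E,merge)→4766980, (C,nl_idx)→5366000, (E,nl_idx)→7261980 …(+2); best=55000 via (C,hash)
  {ABDE}: card=80000; try (A,hash)→8080, (A,merge)→23930, (B,hash)→46480, (A,nl_idx)→95280, (B,nl_idx)→326000, (A,nl)→402480 …(+2); best=8080 via (A,hash)
  {ABCDE}: card=10000000; try (C,hash)→97080, (C,merge)→1453080, (B,hash)→5055480, (C,nl_idx)→10728080, (C,nl)→40008080, (B,nl_idx)→40055000 …(+2); best=97080 via (C,hash)

cost=97080; order=D,E,B,A,C; methods=nl_idx,hash,hash,hash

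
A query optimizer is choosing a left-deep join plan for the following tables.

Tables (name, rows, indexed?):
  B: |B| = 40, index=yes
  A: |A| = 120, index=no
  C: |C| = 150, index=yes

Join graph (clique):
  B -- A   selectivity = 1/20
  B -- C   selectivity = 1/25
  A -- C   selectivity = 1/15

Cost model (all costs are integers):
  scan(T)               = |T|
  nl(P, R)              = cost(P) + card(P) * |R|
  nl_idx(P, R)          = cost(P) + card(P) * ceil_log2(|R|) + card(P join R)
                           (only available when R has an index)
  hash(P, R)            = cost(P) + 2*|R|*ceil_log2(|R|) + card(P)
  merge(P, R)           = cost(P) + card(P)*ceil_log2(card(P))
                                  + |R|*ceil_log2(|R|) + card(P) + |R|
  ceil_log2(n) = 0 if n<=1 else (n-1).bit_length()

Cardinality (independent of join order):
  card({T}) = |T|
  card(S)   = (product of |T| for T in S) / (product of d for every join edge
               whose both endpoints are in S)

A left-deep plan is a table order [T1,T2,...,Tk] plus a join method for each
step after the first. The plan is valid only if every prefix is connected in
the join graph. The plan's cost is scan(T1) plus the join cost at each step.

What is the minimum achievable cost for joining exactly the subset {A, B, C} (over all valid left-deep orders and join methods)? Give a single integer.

2520

Selinger DP over subsets of {A,B,C}:
  {B}: scan cost=40, card=40
  {A}: scan cost=120, card=120
  {C}: scan cost=150, card=150
  {AB}: card=240; try (B,hash)→720, (B,nl_idx)→1080, (A,merge)→1280, (B,merge)→1360, (A,hash)→1760, (A,nl)→4840 …(+1); best=720 via (B,hash)
  {BC}: card=240; try (C,nl_idx)→600, (B,hash)→780, (B,nl_idx)→1290, (C,merge)→1670, (B,merge)→1780, (C,hash)→2480 …(+2); best=600 via (C,nl_idx)
  {AC}: card=1200; try (A,hash)→1980, (C,nl_idx)→2280, (C,merge)→2430, (A,merge)→2460, (C,hash)→2640, (C,nl)→18120 …(+1); best=1980 via (A,hash)
  {ABC}: card=96; try (A,hash)→2520, (C,nl_idx)→2736, (C,hash)→3360, (B,hash)→3660, (A,merge)→3720, (C,merge)→4230 …(+5); best=2520 via (A,hash)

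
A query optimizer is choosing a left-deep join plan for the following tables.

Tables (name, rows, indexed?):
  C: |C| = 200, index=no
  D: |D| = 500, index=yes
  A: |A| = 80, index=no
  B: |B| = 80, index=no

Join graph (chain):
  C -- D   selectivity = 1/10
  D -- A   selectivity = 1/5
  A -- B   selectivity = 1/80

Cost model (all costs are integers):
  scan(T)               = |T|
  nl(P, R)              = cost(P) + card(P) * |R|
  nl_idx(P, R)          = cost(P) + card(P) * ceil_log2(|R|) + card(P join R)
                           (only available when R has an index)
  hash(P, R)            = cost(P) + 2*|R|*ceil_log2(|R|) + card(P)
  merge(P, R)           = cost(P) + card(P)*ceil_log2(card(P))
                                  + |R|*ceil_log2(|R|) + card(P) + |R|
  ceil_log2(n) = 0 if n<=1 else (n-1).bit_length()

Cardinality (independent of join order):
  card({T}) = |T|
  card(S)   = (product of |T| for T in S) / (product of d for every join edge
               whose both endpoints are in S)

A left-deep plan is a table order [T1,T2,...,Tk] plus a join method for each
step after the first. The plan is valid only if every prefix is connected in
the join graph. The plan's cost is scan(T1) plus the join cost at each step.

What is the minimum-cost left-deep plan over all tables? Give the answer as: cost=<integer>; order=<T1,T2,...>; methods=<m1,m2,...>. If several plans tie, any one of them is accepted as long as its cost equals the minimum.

Selinger DP (subsets sized 1..n):
  {C}: scan cost=200, card=200
  {D}: scan cost=500, card=500
  {A}: scan cost=80, card=80
  {B}: scan cost=80, card=80
  {CD}: card=10000; try (C,hash)→4200, (D,merge)→7000, (C,merge)→7300, (D,hash)→9400, (D,nl_idx)→12000, (D,nl)→100200 …(+1); best=4200 via (C,hash)
  {AD}: card=8000; try (A,hash)→2120, (D,merge)→5720, (A,merge)→6140, (D,nl_idx)→8800, (D,hash)→9160, (D,nl)→40080 …(+1); best=2120 via (A,hash)
  {AB}: card=80; try (B,hash)→1280, (A,hash)→1280, (B,merge)→1360, (A,merge)→1360, (B,nl)→6480, (A,nl)→6480; best=1280 via (B,hash)
  {ACD}: card=160000; try (C,hash)→13320, (A,hash)→15320, (C,merge)→115920, (A,merge)→154840, (A,nl)→804200, (C,nl)→1602120; best=13320 via (C,hash)
  {ABD}: card=8000; try (D,merge)→6920, (D,nl_idx)→10000, (D,hash)→10360, (B,hash)→11240, (D,nl)→41280, (B,merge)→114760 …(+1); best=6920 via (D,merge)
  {ABCD}: card=160000; try (C,hash)→18120, (C,merge)→120720, (B,hash)→174440, (C,nl)→1606920, (B,merge)→3053960, (B,nl)→12813320; best=18120 via (C,hash)

cost=18120; order=A,B,D,C; methods=hash,merge,hash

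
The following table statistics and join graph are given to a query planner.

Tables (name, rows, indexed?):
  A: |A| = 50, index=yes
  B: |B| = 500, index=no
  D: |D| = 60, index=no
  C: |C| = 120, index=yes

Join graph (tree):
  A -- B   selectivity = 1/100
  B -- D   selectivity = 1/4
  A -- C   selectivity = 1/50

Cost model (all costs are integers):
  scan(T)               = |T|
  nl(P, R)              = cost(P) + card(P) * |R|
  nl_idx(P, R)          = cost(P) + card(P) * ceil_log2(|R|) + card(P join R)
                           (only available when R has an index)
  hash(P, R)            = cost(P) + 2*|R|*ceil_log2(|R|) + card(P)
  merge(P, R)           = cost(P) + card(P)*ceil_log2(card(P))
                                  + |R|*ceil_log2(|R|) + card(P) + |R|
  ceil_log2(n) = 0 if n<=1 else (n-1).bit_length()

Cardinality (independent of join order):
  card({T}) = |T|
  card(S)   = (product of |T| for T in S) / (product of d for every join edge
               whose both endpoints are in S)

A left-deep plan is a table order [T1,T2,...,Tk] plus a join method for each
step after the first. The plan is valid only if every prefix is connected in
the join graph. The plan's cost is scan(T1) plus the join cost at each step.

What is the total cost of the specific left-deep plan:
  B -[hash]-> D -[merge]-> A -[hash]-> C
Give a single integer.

112500

step 1: scan B: cost=500, card=500
step 2: join D via hash
    card(P join D) = 500*60/(4) = 7500
    cost = 500 + 2*60*6 + 500 = 1720
step 3: join A via merge
    card(P join A) = 7500*50/(100) = 3750
    cost = 1720 + 7500*13 + 50*6 + 7500 + 50 = 107070
step 4: join C via hash
    card(P join C) = 3750*120/(50) = 9000
    cost = 107070 + 2*120*7 + 3750 = 112500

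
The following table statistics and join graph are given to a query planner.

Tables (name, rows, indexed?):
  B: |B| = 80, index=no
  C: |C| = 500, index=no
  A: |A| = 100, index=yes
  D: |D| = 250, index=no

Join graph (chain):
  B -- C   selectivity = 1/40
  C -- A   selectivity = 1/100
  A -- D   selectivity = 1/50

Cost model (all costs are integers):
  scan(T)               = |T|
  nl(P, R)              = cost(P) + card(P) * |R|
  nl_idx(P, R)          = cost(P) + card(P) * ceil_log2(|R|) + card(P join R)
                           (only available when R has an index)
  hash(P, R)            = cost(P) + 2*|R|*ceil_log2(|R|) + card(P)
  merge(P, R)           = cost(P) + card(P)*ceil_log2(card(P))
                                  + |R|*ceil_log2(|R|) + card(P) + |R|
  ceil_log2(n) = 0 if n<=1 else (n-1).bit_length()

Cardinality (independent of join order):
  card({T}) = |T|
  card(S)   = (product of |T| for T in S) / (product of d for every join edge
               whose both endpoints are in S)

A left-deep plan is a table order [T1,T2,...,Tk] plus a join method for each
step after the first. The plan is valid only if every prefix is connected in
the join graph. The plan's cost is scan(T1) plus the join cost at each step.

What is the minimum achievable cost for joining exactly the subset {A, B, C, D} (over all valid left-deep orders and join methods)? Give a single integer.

9020

Selinger DP over subsets of {A,B,C,D}:
  {B}: scan cost=80, card=80
  {C}: scan cost=500, card=500
  {A}: scan cost=100, card=100
  {D}: scan cost=250, card=250
  {BC}: card=1000; try (B,hash)→2120, (C,merge)→5720, (B,merge)→6140, (C,hash)→9160, (C,nl)→40080, (B,nl)→40500; best=2120 via (B,hash)
  {AC}: card=500; try (A,hash)→2400, (A,nl_idx)→4500, (C,merge)→5900, (A,merge)→6300, (C,hash)→9200, (C,nl)→50100 …(+1); best=2400 via (A,hash)
  {AD}: card=500; try (A,hash)→1900, (A,nl_idx)→2500, (D,merge)→3150, (A,merge)→3300, (D,hash)→4200, (D,nl)→25100 …(+1); best=1900 via (A,hash)
  {ABC}: card=1000; try (B,hash)→4020, (A,hash)→4520, (B,merge)→8040, (A,nl_idx)→10120, (A,merge)→13920, (B,nl)→42400 …(+1); best=4020 via (B,hash)
  {ACD}: card=2500; try (D,hash)→6900, (D,merge)→9650, (C,hash)→11400, (C,merge)→11900, (D,nl)→127400, (C,nl)→251900; best=6900 via (D,hash)
  {ABCD}: card=5000; try (D,hash)→9020, (B,hash)→10520, (D,merge)→17270, (B,merge)→40040, (B,nl)→206900, (D,nl)→254020; best=9020 via (D,hash)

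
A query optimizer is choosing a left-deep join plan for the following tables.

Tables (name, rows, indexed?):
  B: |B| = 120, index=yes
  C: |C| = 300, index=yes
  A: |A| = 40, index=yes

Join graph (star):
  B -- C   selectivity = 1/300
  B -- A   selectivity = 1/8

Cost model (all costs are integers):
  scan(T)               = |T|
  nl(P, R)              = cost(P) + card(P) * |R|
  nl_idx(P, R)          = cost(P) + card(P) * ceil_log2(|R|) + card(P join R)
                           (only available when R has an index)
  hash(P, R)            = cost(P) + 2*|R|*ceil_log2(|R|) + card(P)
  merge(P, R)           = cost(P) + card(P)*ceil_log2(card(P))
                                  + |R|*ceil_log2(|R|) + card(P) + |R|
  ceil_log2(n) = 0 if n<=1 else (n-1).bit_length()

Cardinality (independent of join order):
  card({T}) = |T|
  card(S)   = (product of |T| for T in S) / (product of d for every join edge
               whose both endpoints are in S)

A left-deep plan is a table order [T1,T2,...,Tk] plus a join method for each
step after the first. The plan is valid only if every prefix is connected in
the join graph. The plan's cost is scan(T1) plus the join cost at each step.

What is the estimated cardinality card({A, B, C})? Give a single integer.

Tables in S: A(40), B(120), C(300)
Edges inside S: B-C(d=300), B-A(d=8)
numerator = 40 * 120 * 300 = 1440000
denominator = 300 * 8 = 2400
card(S) = 1440000 / 2400 = 600

600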